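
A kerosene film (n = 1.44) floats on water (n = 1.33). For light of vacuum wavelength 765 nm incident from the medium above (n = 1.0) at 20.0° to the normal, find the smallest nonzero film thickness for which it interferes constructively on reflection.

137 nm

Ray reflecting at the top interface goes from n = 1.0 toward n = 1.44: a half-wave phase shift.
Bottom surface (1.44 → 1.33): reflection off a lower-index medium gives no phase shift.
Net: one phase inversion between the two reflected rays.
So the condition for constructive reflection is 2 n t cos θ_r = (m + ½) λ.
Snell's law: 1.0 sin 20.0° = 1.44 sin θ_r → sin θ_r = 0.238, cos θ_r = 0.971.
Minimum at m = 0: t = λ / (4 n cos θ_r) = 765 / (4 × 1.44 × 0.971) = 137 nm.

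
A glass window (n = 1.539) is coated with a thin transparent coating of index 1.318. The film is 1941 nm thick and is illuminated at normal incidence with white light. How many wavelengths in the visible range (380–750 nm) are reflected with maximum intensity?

7

Top surface (1.0 → 1.318): reflection off a higher-index medium gives a half-wave phase shift.
Ray reflecting at the bottom interface goes from n = 1.318 toward n = 1.539: a half-wave phase shift.
Zero or two π shifts → no net half-wave offset.
For bright reflection here: 2 n t = m λ.
λ = 2 n t / m = 5116 / m nm.
m=6: 853 nm (IR); m=7: 731 nm (visible); m=8: 640 nm (visible); m=9: 568 nm (visible); m=10: 512 nm (visible); m=11: 465 nm (visible); m=12: 426 nm (visible); m=13: 394 nm (visible); m=14: 365 nm (UV).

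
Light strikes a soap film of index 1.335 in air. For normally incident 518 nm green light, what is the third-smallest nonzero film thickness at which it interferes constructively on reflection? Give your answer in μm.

0.485 μm

At the upper boundary (n = 1.0 to n = 1.335) the reflected ray undergoes a half-wave phase shift.
Ray reflecting at the bottom interface goes from n = 1.335 toward n = 1.0: no phase shift.
Net: one phase inversion between the two reflected rays.
So the condition for constructive reflection is 2 n t = (m + ½) λ.
The third-smallest nonzero thickness corresponds to m = 2: t = (m + ½) λ / (2 n) = 2.50 × 518 / (2 × 1.335) = 485 nm.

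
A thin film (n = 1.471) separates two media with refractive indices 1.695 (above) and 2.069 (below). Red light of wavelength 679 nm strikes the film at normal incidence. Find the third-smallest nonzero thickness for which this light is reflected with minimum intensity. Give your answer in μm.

0.692 μm

At the upper boundary (n = 1.695 to n = 1.471) the reflected ray undergoes no phase shift.
At the lower boundary (n = 1.471 to n = 2.069) the reflected ray undergoes a half-wave phase shift.
Net: one phase inversion between the two reflected rays.
For dark reflection here: 2 n t = m λ.
The third-smallest nonzero thickness corresponds to m = 3: t = m λ / (2 n) = 3.00 × 679 / (2 × 1.471) = 692 nm.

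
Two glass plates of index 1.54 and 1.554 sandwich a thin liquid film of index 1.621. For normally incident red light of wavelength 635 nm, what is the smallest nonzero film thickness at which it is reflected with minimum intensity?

At the upper boundary (n = 1.54 to n = 1.621) the reflected ray undergoes a half-wave phase shift.
Bottom surface (1.621 → 1.554): reflection off a lower-index medium gives no phase shift.
Net: one phase inversion between the two reflected rays.
With one net inversion, destructive interference in reflection requires 2 n t = m λ.
The smallest nonzero thickness corresponds to m = 1: t = m λ / (2 n) = 1.00 × 635 / (2 × 1.621) = 196 nm.

196 nm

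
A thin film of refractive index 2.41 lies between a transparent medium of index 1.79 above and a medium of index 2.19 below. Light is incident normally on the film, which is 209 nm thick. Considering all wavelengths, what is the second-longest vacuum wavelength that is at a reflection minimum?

504 nm

At the upper boundary (n = 1.79 to n = 2.41) the reflected ray undergoes a half-wave phase shift.
Ray reflecting at the bottom interface goes from n = 2.41 toward n = 2.19: no phase shift.
Net: one phase inversion between the two reflected rays.
With one net inversion, destructive interference in reflection requires 2 n t = m λ.
λ = 2 n t / m. The second-longest wavelength is m = 2: λ = 2 × 2.41 × 209 / 2.00 = 504 nm.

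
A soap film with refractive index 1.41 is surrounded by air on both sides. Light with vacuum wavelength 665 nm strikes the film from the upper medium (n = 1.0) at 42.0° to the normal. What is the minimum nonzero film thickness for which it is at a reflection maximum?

Top surface (1.0 → 1.41): reflection off a higher-index medium gives a half-wave phase shift.
Ray reflecting at the bottom interface goes from n = 1.41 toward n = 1.0: no phase shift.
Exactly one π shift → a net half-wave offset.
So the condition for constructive reflection is 2 n t cos θ_r = (m + ½) λ.
Snell's law: 1.0 sin 42.0° = 1.41 sin θ_r → sin θ_r = 0.475, cos θ_r = 0.880.
Minimum at m = 0: t = λ / (4 n cos θ_r) = 665 / (4 × 1.41 × 0.880) = 134 nm.

134 nm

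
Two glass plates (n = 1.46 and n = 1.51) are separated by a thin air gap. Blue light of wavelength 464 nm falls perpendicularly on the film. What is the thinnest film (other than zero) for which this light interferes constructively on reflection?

Top surface (1.46 → 1.0): reflection off a lower-index medium gives no phase shift.
At the lower boundary (n = 1.0 to n = 1.51) the reflected ray undergoes a half-wave phase shift.
Exactly one π shift → a net half-wave offset.
For maximum reflection here: 2 n t = (m + ½) λ.
Minimum at m = 0: t = λ / (4 n) = 464 / (4 × 1.0) = 116 nm.

116 nm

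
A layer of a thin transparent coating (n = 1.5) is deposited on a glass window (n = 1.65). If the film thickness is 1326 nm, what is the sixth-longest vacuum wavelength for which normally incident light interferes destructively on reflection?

Top surface (1.0 → 1.5): reflection off a higher-index medium gives a half-wave phase shift.
Ray reflecting at the bottom interface goes from n = 1.5 toward n = 1.65: a half-wave phase shift.
Net: no relative phase inversion (both shifts match).
For minimum reflection here: 2 n t = (m + ½) λ.
λ = 2 n t / (m + ½). The sixth-longest wavelength is m = 5: λ = 2 × 1.5 × 1326 / 5.50 = 723 nm.

723 nm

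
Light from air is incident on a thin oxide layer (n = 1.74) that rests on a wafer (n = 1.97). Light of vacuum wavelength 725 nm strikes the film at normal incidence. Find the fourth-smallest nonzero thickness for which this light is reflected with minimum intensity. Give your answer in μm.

0.729 μm

Top surface (1.0 → 1.74): reflection off a higher-index medium gives a half-wave phase shift.
At the lower boundary (n = 1.74 to n = 1.97) the reflected ray undergoes a half-wave phase shift.
Zero or two π shifts → no net half-wave offset.
For weak reflection here: 2 n t = (m + ½) λ.
The fourth-smallest nonzero thickness corresponds to m = 3: t = (m + ½) λ / (2 n) = 3.50 × 725 / (2 × 1.74) = 729 nm.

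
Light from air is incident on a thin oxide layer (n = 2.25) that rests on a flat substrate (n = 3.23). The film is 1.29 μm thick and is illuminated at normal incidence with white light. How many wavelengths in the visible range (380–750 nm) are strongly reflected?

8

At the upper boundary (n = 1.0 to n = 2.25) the reflected ray undergoes a half-wave phase shift.
At the lower boundary (n = 2.25 to n = 3.23) the reflected ray undergoes a half-wave phase shift.
The two reflections carry the same phase change, so no net offset.
With no net inversion, constructive interference in reflection requires 2 n t = m λ.
λ = 2 n t / m = 5805 / m nm.
m=7: 829 nm (IR); m=8: 726 nm (visible); m=9: 645 nm (visible); m=10: 581 nm (visible); m=11: 528 nm (visible); m=12: 484 nm (visible); m=13: 447 nm (visible); m=14: 415 nm (visible); m=15: 387 nm (visible); m=16: 363 nm (UV).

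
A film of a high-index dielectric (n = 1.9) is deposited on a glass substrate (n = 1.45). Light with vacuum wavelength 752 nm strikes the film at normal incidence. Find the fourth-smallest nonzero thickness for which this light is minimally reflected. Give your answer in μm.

0.792 μm

Top surface (1.0 → 1.9): reflection off a higher-index medium gives a half-wave phase shift.
At the lower boundary (n = 1.9 to n = 1.45) the reflected ray undergoes no phase shift.
The two reflections differ by half a wavelength.
For weak reflection here: 2 n t = m λ.
The fourth-smallest nonzero thickness corresponds to m = 4: t = m λ / (2 n) = 4.00 × 752 / (2 × 1.9) = 792 nm.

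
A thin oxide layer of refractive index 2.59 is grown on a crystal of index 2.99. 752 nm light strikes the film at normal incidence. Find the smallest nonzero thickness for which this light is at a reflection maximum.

145 nm

Ray reflecting at the top interface goes from n = 1.0 toward n = 2.59: a half-wave phase shift.
Ray reflecting at the bottom interface goes from n = 2.59 toward n = 2.99: a half-wave phase shift.
Net: no relative phase inversion (both shifts match).
So the condition for constructive reflection is 2 n t = m λ.
The smallest nonzero thickness corresponds to m = 1: t = m λ / (2 n) = 1.00 × 752 / (2 × 2.59) = 145 nm.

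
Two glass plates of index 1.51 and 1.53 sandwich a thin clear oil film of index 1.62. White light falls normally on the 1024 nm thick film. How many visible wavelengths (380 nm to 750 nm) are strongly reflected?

5

Top surface (1.51 → 1.62): reflection off a higher-index medium gives a half-wave phase shift.
Ray reflecting at the bottom interface goes from n = 1.62 toward n = 1.53: no phase shift.
Net: one phase inversion between the two reflected rays.
So the condition for constructive reflection is 2 n t = (m + ½) λ.
λ = 2 n t / (m + ½) = 3318 / (m + ½) nm.
m=3: 948 nm (IR); m=4: 737 nm (visible); m=5: 603 nm (visible); m=6: 510 nm (visible); m=7: 442 nm (visible); m=8: 390 nm (visible); m=9: 349 nm (UV).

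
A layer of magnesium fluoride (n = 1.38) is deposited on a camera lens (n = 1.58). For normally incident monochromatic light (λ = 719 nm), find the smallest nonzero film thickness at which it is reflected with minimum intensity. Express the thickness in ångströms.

At the upper boundary (n = 1.0 to n = 1.38) the reflected ray undergoes a half-wave phase shift.
Ray reflecting at the bottom interface goes from n = 1.38 toward n = 1.58: a half-wave phase shift.
The two reflections carry the same phase change, so no net offset.
For dark reflection here: 2 n t = (m + ½) λ.
Minimum at m = 0: t = λ / (4 n) = 719 / (4 × 1.38) = 130 nm.

1303 Å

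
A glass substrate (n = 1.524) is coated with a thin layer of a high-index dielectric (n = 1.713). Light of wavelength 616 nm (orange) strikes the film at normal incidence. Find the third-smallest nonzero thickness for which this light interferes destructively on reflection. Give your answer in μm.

Ray reflecting at the top interface goes from n = 1.0 toward n = 1.713: a half-wave phase shift.
Ray reflecting at the bottom interface goes from n = 1.713 toward n = 1.524: no phase shift.
Net: one phase inversion between the two reflected rays.
With one net inversion, destructive interference in reflection requires 2 n t = m λ.
The third-smallest nonzero thickness corresponds to m = 3: t = m λ / (2 n) = 3.00 × 616 / (2 × 1.713) = 539 nm.

0.539 μm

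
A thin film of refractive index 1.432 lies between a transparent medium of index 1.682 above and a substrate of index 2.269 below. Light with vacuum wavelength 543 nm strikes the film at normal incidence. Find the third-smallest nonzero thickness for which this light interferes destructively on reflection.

Ray reflecting at the top interface goes from n = 1.682 toward n = 1.432: no phase shift.
Bottom surface (1.432 → 2.269): reflection off a higher-index medium gives a half-wave phase shift.
Exactly one π shift → a net half-wave offset.
With one net inversion, destructive interference in reflection requires 2 n t = m λ.
The third-smallest nonzero thickness corresponds to m = 3: t = m λ / (2 n) = 3.00 × 543 / (2 × 1.432) = 569 nm.

569 nm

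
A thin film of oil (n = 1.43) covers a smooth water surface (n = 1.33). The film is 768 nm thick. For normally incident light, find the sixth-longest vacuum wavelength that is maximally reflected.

399 nm

Top surface (1.0 → 1.43): reflection off a higher-index medium gives a half-wave phase shift.
Ray reflecting at the bottom interface goes from n = 1.43 toward n = 1.33: no phase shift.
The two reflections differ by half a wavelength.
With one net inversion, constructive interference in reflection requires 2 n t = (m + ½) λ.
λ = 2 n t / (m + ½). The sixth-longest wavelength is m = 5: λ = 2 × 1.43 × 768 / 5.50 = 399 nm.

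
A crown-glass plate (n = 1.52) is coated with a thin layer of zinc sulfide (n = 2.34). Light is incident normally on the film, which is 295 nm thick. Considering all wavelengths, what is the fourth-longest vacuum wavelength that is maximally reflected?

394 nm

Ray reflecting at the top interface goes from n = 1.0 toward n = 2.34: a half-wave phase shift.
At the lower boundary (n = 2.34 to n = 1.52) the reflected ray undergoes no phase shift.
The two reflections differ by half a wavelength.
So the condition for constructive reflection is 2 n t = (m + ½) λ.
λ = 2 n t / (m + ½). The fourth-longest wavelength is m = 3: λ = 2 × 2.34 × 295 / 3.50 = 394 nm.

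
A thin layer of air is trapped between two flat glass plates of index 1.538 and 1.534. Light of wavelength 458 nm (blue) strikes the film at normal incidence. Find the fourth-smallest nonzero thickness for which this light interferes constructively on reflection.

802 nm

Ray reflecting at the top interface goes from n = 1.538 toward n = 1.0: no phase shift.
At the lower boundary (n = 1.0 to n = 1.534) the reflected ray undergoes a half-wave phase shift.
The two reflections differ by half a wavelength.
With one net inversion, constructive interference in reflection requires 2 n t = (m + ½) λ.
The fourth-smallest nonzero thickness corresponds to m = 3: t = (m + ½) λ / (2 n) = 3.50 × 458 / (2 × 1.0) = 802 nm.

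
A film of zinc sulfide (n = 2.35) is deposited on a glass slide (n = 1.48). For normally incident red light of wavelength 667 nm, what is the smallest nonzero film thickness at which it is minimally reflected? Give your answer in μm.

At the upper boundary (n = 1.0 to n = 2.35) the reflected ray undergoes a half-wave phase shift.
At the lower boundary (n = 2.35 to n = 1.48) the reflected ray undergoes no phase shift.
The two reflections differ by half a wavelength.
So the condition for destructive reflection is 2 n t = m λ.
The smallest nonzero thickness corresponds to m = 1: t = m λ / (2 n) = 1.00 × 667 / (2 × 2.35) = 142 nm.

0.142 μm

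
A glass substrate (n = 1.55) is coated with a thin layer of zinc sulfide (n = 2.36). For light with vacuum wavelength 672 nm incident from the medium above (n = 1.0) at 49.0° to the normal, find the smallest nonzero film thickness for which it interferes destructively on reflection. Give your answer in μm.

0.150 μm

Ray reflecting at the top interface goes from n = 1.0 toward n = 2.36: a half-wave phase shift.
Bottom surface (2.36 → 1.55): reflection off a lower-index medium gives no phase shift.
Exactly one π shift → a net half-wave offset.
For weak reflection here: 2 n t cos θ_r = m λ.
Snell's law: 1.0 sin 49.0° = 2.36 sin θ_r → sin θ_r = 0.320, cos θ_r = 0.947.
Minimum nonzero at m = 1: t = λ / (2 n cos θ_r) = 672 / (2 × 2.36 × 0.947) = 150 nm.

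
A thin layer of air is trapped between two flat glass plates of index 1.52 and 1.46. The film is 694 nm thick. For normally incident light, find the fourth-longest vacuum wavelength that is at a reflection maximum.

397 nm

Top surface (1.52 → 1.0): reflection off a lower-index medium gives no phase shift.
Ray reflecting at the bottom interface goes from n = 1.0 toward n = 1.46: a half-wave phase shift.
Net: one phase inversion between the two reflected rays.
For maximum reflection here: 2 n t = (m + ½) λ.
λ = 2 n t / (m + ½). The fourth-longest wavelength is m = 3: λ = 2 × 1.0 × 694 / 3.50 = 397 nm.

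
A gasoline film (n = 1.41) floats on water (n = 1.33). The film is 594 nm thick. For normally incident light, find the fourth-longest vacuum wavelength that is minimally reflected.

419 nm

Ray reflecting at the top interface goes from n = 1.0 toward n = 1.41: a half-wave phase shift.
Bottom surface (1.41 → 1.33): reflection off a lower-index medium gives no phase shift.
Exactly one π shift → a net half-wave offset.
So the condition for destructive reflection is 2 n t = m λ.
λ = 2 n t / m. The fourth-longest wavelength is m = 4: λ = 2 × 1.41 × 594 / 4.00 = 419 nm.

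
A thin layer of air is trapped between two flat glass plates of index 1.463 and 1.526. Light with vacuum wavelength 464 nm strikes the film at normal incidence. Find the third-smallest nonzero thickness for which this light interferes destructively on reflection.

At the upper boundary (n = 1.463 to n = 1.0) the reflected ray undergoes no phase shift.
Ray reflecting at the bottom interface goes from n = 1.0 toward n = 1.526: a half-wave phase shift.
The two reflections differ by half a wavelength.
For weak reflection here: 2 n t = m λ.
The third-smallest nonzero thickness corresponds to m = 3: t = m λ / (2 n) = 3.00 × 464 / (2 × 1.0) = 696 nm.

696 nm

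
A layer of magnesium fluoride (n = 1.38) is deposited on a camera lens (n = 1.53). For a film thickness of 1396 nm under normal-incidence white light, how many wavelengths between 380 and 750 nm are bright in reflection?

5

Top surface (1.0 → 1.38): reflection off a higher-index medium gives a half-wave phase shift.
Ray reflecting at the bottom interface goes from n = 1.38 toward n = 1.53: a half-wave phase shift.
The two reflections carry the same phase change, so no net offset.
For maximum reflection here: 2 n t = m λ.
λ = 2 n t / m = 3853 / m nm.
m=5: 771 nm (IR); m=6: 642 nm (visible); m=7: 550 nm (visible); m=8: 482 nm (visible); m=9: 428 nm (visible); m=10: 385 nm (visible); m=11: 350 nm (UV).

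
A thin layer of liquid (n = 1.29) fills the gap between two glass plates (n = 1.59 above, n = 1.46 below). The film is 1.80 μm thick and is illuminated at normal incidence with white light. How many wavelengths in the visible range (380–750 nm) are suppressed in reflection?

6

Ray reflecting at the top interface goes from n = 1.59 toward n = 1.29: no phase shift.
Ray reflecting at the bottom interface goes from n = 1.29 toward n = 1.46: a half-wave phase shift.
Exactly one π shift → a net half-wave offset.
For minimum reflection here: 2 n t = m λ.
λ = 2 n t / m = 4644 / m nm.
m=6: 774 nm (IR); m=7: 663 nm (visible); m=8: 581 nm (visible); m=9: 516 nm (visible); m=10: 464 nm (visible); m=11: 422 nm (visible); m=12: 387 nm (visible); m=13: 357 nm (UV).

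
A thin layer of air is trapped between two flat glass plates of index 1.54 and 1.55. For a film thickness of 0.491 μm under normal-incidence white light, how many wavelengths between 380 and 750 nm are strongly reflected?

Ray reflecting at the top interface goes from n = 1.54 toward n = 1.0: no phase shift.
Ray reflecting at the bottom interface goes from n = 1.0 toward n = 1.55: a half-wave phase shift.
Net: one phase inversion between the two reflected rays.
So the condition for constructive reflection is 2 n t = (m + ½) λ.
λ = 2 n t / (m + ½) = 982 / (m + ½) nm.
m=0: 1964 nm (IR); m=1: 655 nm (visible); m=2: 393 nm (visible); m=3: 281 nm (UV).

2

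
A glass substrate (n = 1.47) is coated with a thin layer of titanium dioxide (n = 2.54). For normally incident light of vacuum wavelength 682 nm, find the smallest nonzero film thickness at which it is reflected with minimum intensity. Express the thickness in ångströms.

Top surface (1.0 → 2.54): reflection off a higher-index medium gives a half-wave phase shift.
Bottom surface (2.54 → 1.47): reflection off a lower-index medium gives no phase shift.
Exactly one π shift → a net half-wave offset.
So the condition for destructive reflection is 2 n t = m λ.
Minimum nonzero at m = 1: t = λ / (2 n) = 682 / (2 × 2.54) = 134 nm.

1343 Å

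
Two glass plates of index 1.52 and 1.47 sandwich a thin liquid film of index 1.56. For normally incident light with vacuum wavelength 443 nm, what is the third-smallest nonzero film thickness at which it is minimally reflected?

426 nm

Top surface (1.52 → 1.56): reflection off a higher-index medium gives a half-wave phase shift.
Ray reflecting at the bottom interface goes from n = 1.56 toward n = 1.47: no phase shift.
Exactly one π shift → a net half-wave offset.
With one net inversion, destructive interference in reflection requires 2 n t = m λ.
The third-smallest nonzero thickness corresponds to m = 3: t = m λ / (2 n) = 3.00 × 443 / (2 × 1.56) = 426 nm.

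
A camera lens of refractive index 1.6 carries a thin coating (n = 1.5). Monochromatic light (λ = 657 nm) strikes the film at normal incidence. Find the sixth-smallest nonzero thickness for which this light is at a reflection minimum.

At the upper boundary (n = 1.0 to n = 1.5) the reflected ray undergoes a half-wave phase shift.
At the lower boundary (n = 1.5 to n = 1.6) the reflected ray undergoes a half-wave phase shift.
The two reflections carry the same phase change, so no net offset.
So the condition for destructive reflection is 2 n t = (m + ½) λ.
The sixth-smallest nonzero thickness corresponds to m = 5: t = (m + ½) λ / (2 n) = 5.50 × 657 / (2 × 1.5) = 1205 nm.

1205 nm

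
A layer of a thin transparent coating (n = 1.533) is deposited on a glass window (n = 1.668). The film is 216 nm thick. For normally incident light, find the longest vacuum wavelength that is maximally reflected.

Ray reflecting at the top interface goes from n = 1.0 toward n = 1.533: a half-wave phase shift.
Ray reflecting at the bottom interface goes from n = 1.533 toward n = 1.668: a half-wave phase shift.
Net: no relative phase inversion (both shifts match).
For strong reflection here: 2 n t = m λ.
λ = 2 n t / m. The longest wavelength is m = 1: λ = 2 × 1.533 × 216 / 1.00 = 662 nm.

662 nm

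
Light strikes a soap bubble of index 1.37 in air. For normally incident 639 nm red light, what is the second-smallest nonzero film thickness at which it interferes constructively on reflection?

350 nm

Top surface (1.0 → 1.37): reflection off a higher-index medium gives a half-wave phase shift.
Ray reflecting at the bottom interface goes from n = 1.37 toward n = 1.0: no phase shift.
The two reflections differ by half a wavelength.
For strong reflection here: 2 n t = (m + ½) λ.
The second-smallest nonzero thickness corresponds to m = 1: t = (m + ½) λ / (2 n) = 1.50 × 639 / (2 × 1.37) = 350 nm.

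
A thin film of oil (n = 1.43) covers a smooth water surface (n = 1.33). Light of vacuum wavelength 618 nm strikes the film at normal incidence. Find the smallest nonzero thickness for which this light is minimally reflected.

216 nm

Top surface (1.0 → 1.43): reflection off a higher-index medium gives a half-wave phase shift.
At the lower boundary (n = 1.43 to n = 1.33) the reflected ray undergoes no phase shift.
The two reflections differ by half a wavelength.
For dark reflection here: 2 n t = m λ.
The smallest nonzero thickness corresponds to m = 1: t = m λ / (2 n) = 1.00 × 618 / (2 × 1.43) = 216 nm.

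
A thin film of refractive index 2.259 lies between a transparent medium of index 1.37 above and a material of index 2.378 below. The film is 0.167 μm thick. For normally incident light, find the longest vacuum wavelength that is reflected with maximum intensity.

755 nm

At the upper boundary (n = 1.37 to n = 2.259) the reflected ray undergoes a half-wave phase shift.
At the lower boundary (n = 2.259 to n = 2.378) the reflected ray undergoes a half-wave phase shift.
Zero or two π shifts → no net half-wave offset.
So the condition for constructive reflection is 2 n t = m λ.
λ = 2 n t / m. The longest wavelength is m = 1: λ = 2 × 2.259 × 167 / 1.00 = 755 nm.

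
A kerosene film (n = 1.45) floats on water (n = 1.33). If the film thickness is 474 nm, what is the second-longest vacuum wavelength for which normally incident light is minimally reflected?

Top surface (1.0 → 1.45): reflection off a higher-index medium gives a half-wave phase shift.
Ray reflecting at the bottom interface goes from n = 1.45 toward n = 1.33: no phase shift.
Net: one phase inversion between the two reflected rays.
With one net inversion, destructive interference in reflection requires 2 n t = m λ.
λ = 2 n t / m. The second-longest wavelength is m = 2: λ = 2 × 1.45 × 474 / 2.00 = 687 nm.

687 nm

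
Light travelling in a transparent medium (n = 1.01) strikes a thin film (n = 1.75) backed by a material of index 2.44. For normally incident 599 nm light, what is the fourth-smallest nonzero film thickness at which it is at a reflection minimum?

599 nm

At the upper boundary (n = 1.01 to n = 1.75) the reflected ray undergoes a half-wave phase shift.
At the lower boundary (n = 1.75 to n = 2.44) the reflected ray undergoes a half-wave phase shift.
Net: no relative phase inversion (both shifts match).
With no net inversion, destructive interference in reflection requires 2 n t = (m + ½) λ.
The fourth-smallest nonzero thickness corresponds to m = 3: t = (m + ½) λ / (2 n) = 3.50 × 599 / (2 × 1.75) = 599 nm.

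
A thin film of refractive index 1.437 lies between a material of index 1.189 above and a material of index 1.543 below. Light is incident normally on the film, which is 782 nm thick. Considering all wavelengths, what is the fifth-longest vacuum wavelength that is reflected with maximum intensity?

Top surface (1.189 → 1.437): reflection off a higher-index medium gives a half-wave phase shift.
At the lower boundary (n = 1.437 to n = 1.543) the reflected ray undergoes a half-wave phase shift.
Net: no relative phase inversion (both shifts match).
So the condition for constructive reflection is 2 n t = m λ.
λ = 2 n t / m. The fifth-longest wavelength is m = 5: λ = 2 × 1.437 × 782 / 5.00 = 449 nm.

449 nm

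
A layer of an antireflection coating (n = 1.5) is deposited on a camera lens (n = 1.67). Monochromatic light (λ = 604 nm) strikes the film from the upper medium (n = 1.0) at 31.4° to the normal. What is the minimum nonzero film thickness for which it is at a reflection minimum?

107 nm

At the upper boundary (n = 1.0 to n = 1.5) the reflected ray undergoes a half-wave phase shift.
Bottom surface (1.5 → 1.67): reflection off a higher-index medium gives a half-wave phase shift.
Net: no relative phase inversion (both shifts match).
With no net inversion, destructive interference in reflection requires 2 n t cos θ_r = (m + ½) λ.
Snell's law: 1.0 sin 31.4° = 1.5 sin θ_r → sin θ_r = 0.347, cos θ_r = 0.938.
Minimum at m = 0: t = λ / (4 n cos θ_r) = 604 / (4 × 1.5 × 0.938) = 107 nm.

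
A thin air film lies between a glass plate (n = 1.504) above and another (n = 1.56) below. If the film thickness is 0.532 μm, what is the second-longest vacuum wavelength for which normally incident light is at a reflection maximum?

At the upper boundary (n = 1.504 to n = 1.0) the reflected ray undergoes no phase shift.
Ray reflecting at the bottom interface goes from n = 1.0 toward n = 1.56: a half-wave phase shift.
Exactly one π shift → a net half-wave offset.
So the condition for constructive reflection is 2 n t = (m + ½) λ.
λ = 2 n t / (m + ½). The second-longest wavelength is m = 1: λ = 2 × 1.0 × 532 / 1.50 = 709 nm.

709 nm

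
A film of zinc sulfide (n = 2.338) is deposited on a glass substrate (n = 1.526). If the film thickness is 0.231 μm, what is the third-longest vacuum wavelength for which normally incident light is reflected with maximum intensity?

At the upper boundary (n = 1.0 to n = 2.338) the reflected ray undergoes a half-wave phase shift.
At the lower boundary (n = 2.338 to n = 1.526) the reflected ray undergoes no phase shift.
Net: one phase inversion between the two reflected rays.
So the condition for constructive reflection is 2 n t = (m + ½) λ.
λ = 2 n t / (m + ½). The third-longest wavelength is m = 2: λ = 2 × 2.338 × 231 / 2.50 = 432 nm.

432 nm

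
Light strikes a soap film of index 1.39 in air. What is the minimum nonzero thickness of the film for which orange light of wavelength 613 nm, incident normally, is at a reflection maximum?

At the upper boundary (n = 1.0 to n = 1.39) the reflected ray undergoes a half-wave phase shift.
At the lower boundary (n = 1.39 to n = 1.0) the reflected ray undergoes no phase shift.
Exactly one π shift → a net half-wave offset.
For bright reflection here: 2 n t = (m + ½) λ.
Minimum at m = 0: t = λ / (4 n) = 613 / (4 × 1.39) = 110 nm.

110 nm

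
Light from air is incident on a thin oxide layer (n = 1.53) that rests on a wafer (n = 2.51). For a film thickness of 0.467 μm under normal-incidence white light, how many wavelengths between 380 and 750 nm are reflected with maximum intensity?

At the upper boundary (n = 1.0 to n = 1.53) the reflected ray undergoes a half-wave phase shift.
Bottom surface (1.53 → 2.51): reflection off a higher-index medium gives a half-wave phase shift.
Zero or two π shifts → no net half-wave offset.
For strong reflection here: 2 n t = m λ.
λ = 2 n t / m = 1429 / m nm.
m=1: 1429 nm (IR); m=2: 715 nm (visible); m=3: 476 nm (visible); m=4: 357 nm (UV).

2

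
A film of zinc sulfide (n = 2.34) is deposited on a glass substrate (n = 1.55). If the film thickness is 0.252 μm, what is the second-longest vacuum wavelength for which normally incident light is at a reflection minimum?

Top surface (1.0 → 2.34): reflection off a higher-index medium gives a half-wave phase shift.
At the lower boundary (n = 2.34 to n = 1.55) the reflected ray undergoes no phase shift.
The two reflections differ by half a wavelength.
So the condition for destructive reflection is 2 n t = m λ.
λ = 2 n t / m. The second-longest wavelength is m = 2: λ = 2 × 2.34 × 252 / 2.00 = 590 nm.

590 nm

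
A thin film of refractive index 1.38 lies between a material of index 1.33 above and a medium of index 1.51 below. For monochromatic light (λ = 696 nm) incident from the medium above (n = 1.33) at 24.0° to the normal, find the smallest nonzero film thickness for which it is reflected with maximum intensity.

274 nm

Ray reflecting at the top interface goes from n = 1.33 toward n = 1.38: a half-wave phase shift.
Ray reflecting at the bottom interface goes from n = 1.38 toward n = 1.51: a half-wave phase shift.
Zero or two π shifts → no net half-wave offset.
So the condition for constructive reflection is 2 n t cos θ_r = m λ.
Snell's law: 1.33 sin 24.0° = 1.38 sin θ_r → sin θ_r = 0.392, cos θ_r = 0.920.
Minimum nonzero at m = 1: t = λ / (2 n cos θ_r) = 696 / (2 × 1.38 × 0.920) = 274 nm.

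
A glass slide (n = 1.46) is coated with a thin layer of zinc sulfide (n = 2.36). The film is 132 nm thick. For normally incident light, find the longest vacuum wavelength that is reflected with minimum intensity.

623 nm

At the upper boundary (n = 1.0 to n = 2.36) the reflected ray undergoes a half-wave phase shift.
Bottom surface (2.36 → 1.46): reflection off a lower-index medium gives no phase shift.
The two reflections differ by half a wavelength.
With one net inversion, destructive interference in reflection requires 2 n t = m λ.
λ = 2 n t / m. The longest wavelength is m = 1: λ = 2 × 2.36 × 132 / 1.00 = 623 nm.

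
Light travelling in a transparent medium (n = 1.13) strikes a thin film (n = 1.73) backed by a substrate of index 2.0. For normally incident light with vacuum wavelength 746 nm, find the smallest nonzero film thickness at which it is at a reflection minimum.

Ray reflecting at the top interface goes from n = 1.13 toward n = 1.73: a half-wave phase shift.
Bottom surface (1.73 → 2.0): reflection off a higher-index medium gives a half-wave phase shift.
Net: no relative phase inversion (both shifts match).
With no net inversion, destructive interference in reflection requires 2 n t = (m + ½) λ.
Minimum at m = 0: t = λ / (4 n) = 746 / (4 × 1.73) = 108 nm.

108 nm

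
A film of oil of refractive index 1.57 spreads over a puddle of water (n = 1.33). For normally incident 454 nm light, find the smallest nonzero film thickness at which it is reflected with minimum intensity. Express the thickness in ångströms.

1446 Å

Top surface (1.0 → 1.57): reflection off a higher-index medium gives a half-wave phase shift.
Bottom surface (1.57 → 1.33): reflection off a lower-index medium gives no phase shift.
Net: one phase inversion between the two reflected rays.
For weak reflection here: 2 n t = m λ.
Minimum nonzero at m = 1: t = λ / (2 n) = 454 / (2 × 1.57) = 145 nm.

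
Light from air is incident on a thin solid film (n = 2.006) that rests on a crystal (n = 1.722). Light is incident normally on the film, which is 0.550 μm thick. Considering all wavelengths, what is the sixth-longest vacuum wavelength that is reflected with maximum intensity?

401 nm

Top surface (1.0 → 2.006): reflection off a higher-index medium gives a half-wave phase shift.
Ray reflecting at the bottom interface goes from n = 2.006 toward n = 1.722: no phase shift.
The two reflections differ by half a wavelength.
For bright reflection here: 2 n t = (m + ½) λ.
λ = 2 n t / (m + ½). The sixth-longest wavelength is m = 5: λ = 2 × 2.006 × 550 / 5.50 = 401 nm.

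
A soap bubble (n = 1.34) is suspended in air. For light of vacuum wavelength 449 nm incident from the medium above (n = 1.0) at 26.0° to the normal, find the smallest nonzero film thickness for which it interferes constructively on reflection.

At the upper boundary (n = 1.0 to n = 1.34) the reflected ray undergoes a half-wave phase shift.
Bottom surface (1.34 → 1.0): reflection off a lower-index medium gives no phase shift.
The two reflections differ by half a wavelength.
For strong reflection here: 2 n t cos θ_r = (m + ½) λ.
Snell's law: 1.0 sin 26.0° = 1.34 sin θ_r → sin θ_r = 0.327, cos θ_r = 0.945.
Minimum at m = 0: t = λ / (4 n cos θ_r) = 449 / (4 × 1.34 × 0.945) = 88.6 nm.

88.6 nm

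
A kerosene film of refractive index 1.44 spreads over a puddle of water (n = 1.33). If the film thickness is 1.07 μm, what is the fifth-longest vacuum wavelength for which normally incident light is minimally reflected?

616 nm

Ray reflecting at the top interface goes from n = 1.0 toward n = 1.44: a half-wave phase shift.
At the lower boundary (n = 1.44 to n = 1.33) the reflected ray undergoes no phase shift.
The two reflections differ by half a wavelength.
For minimum reflection here: 2 n t = m λ.
λ = 2 n t / m. The fifth-longest wavelength is m = 5: λ = 2 × 1.44 × 1070 / 5.00 = 616 nm.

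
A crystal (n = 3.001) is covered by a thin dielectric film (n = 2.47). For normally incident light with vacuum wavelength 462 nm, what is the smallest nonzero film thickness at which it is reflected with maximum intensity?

93.5 nm

Ray reflecting at the top interface goes from n = 1.0 toward n = 2.47: a half-wave phase shift.
Ray reflecting at the bottom interface goes from n = 2.47 toward n = 3.001: a half-wave phase shift.
The two reflections carry the same phase change, so no net offset.
For strong reflection here: 2 n t = m λ.
The smallest nonzero thickness corresponds to m = 1: t = m λ / (2 n) = 1.00 × 462 / (2 × 2.47) = 93.5 nm.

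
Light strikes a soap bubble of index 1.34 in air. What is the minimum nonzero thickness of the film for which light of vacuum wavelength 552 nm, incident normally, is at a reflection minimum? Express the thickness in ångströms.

At the upper boundary (n = 1.0 to n = 1.34) the reflected ray undergoes a half-wave phase shift.
Bottom surface (1.34 → 1.0): reflection off a lower-index medium gives no phase shift.
Exactly one π shift → a net half-wave offset.
So the condition for destructive reflection is 2 n t = m λ.
Minimum nonzero at m = 1: t = λ / (2 n) = 552 / (2 × 1.34) = 206 nm.

2060 Å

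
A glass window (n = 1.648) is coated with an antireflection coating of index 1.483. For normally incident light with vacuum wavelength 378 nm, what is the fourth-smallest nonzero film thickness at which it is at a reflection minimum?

At the upper boundary (n = 1.0 to n = 1.483) the reflected ray undergoes a half-wave phase shift.
Bottom surface (1.483 → 1.648): reflection off a higher-index medium gives a half-wave phase shift.
Net: no relative phase inversion (both shifts match).
So the condition for destructive reflection is 2 n t = (m + ½) λ.
The fourth-smallest nonzero thickness corresponds to m = 3: t = (m + ½) λ / (2 n) = 3.50 × 378 / (2 × 1.483) = 446 nm.

446 nm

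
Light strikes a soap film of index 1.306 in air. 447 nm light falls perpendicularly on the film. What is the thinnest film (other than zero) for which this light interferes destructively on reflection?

171 nm

Ray reflecting at the top interface goes from n = 1.0 toward n = 1.306: a half-wave phase shift.
At the lower boundary (n = 1.306 to n = 1.0) the reflected ray undergoes no phase shift.
Net: one phase inversion between the two reflected rays.
For weak reflection here: 2 n t = m λ.
Minimum nonzero at m = 1: t = λ / (2 n) = 447 / (2 × 1.306) = 171 nm.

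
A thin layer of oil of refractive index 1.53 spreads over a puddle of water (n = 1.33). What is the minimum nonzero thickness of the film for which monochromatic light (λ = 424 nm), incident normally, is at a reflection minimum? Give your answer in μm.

0.139 μm

Ray reflecting at the top interface goes from n = 1.0 toward n = 1.53: a half-wave phase shift.
Bottom surface (1.53 → 1.33): reflection off a lower-index medium gives no phase shift.
The two reflections differ by half a wavelength.
With one net inversion, destructive interference in reflection requires 2 n t = m λ.
Minimum nonzero at m = 1: t = λ / (2 n) = 424 / (2 × 1.53) = 139 nm.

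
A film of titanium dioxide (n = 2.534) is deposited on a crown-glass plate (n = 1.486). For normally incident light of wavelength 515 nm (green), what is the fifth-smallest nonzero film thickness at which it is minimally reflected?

508 nm

At the upper boundary (n = 1.0 to n = 2.534) the reflected ray undergoes a half-wave phase shift.
At the lower boundary (n = 2.534 to n = 1.486) the reflected ray undergoes no phase shift.
Exactly one π shift → a net half-wave offset.
So the condition for destructive reflection is 2 n t = m λ.
The fifth-smallest nonzero thickness corresponds to m = 5: t = m λ / (2 n) = 5.00 × 515 / (2 × 2.534) = 508 nm.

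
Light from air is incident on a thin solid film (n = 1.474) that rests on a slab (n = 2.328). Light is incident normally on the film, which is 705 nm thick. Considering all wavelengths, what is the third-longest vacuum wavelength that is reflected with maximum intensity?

693 nm

Ray reflecting at the top interface goes from n = 1.0 toward n = 1.474: a half-wave phase shift.
Ray reflecting at the bottom interface goes from n = 1.474 toward n = 2.328: a half-wave phase shift.
The two reflections carry the same phase change, so no net offset.
With no net inversion, constructive interference in reflection requires 2 n t = m λ.
λ = 2 n t / m. The third-longest wavelength is m = 3: λ = 2 × 1.474 × 705 / 3.00 = 693 nm.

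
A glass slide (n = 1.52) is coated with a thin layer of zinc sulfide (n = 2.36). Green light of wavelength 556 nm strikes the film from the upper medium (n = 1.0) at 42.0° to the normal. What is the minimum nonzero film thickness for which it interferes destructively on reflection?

123 nm

Top surface (1.0 → 2.36): reflection off a higher-index medium gives a half-wave phase shift.
At the lower boundary (n = 2.36 to n = 1.52) the reflected ray undergoes no phase shift.
The two reflections differ by half a wavelength.
With one net inversion, destructive interference in reflection requires 2 n t cos θ_r = m λ.
Snell's law: 1.0 sin 42.0° = 2.36 sin θ_r → sin θ_r = 0.284, cos θ_r = 0.959.
Minimum nonzero at m = 1: t = λ / (2 n cos θ_r) = 556 / (2 × 2.36 × 0.959) = 123 nm.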